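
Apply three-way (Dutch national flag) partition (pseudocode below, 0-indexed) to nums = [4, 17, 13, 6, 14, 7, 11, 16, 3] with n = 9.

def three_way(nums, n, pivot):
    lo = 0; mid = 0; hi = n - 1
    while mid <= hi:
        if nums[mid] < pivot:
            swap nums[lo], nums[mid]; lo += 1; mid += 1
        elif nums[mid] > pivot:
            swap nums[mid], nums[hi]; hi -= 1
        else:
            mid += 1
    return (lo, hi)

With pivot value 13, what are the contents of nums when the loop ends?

lo=0 mid=0 hi=8
4<13: swap(0,0), lo=1 mid=1 ⇒ [4, 17, 13, 6, 14, 7, 11, 16, 3]
17>13: swap(1,8), hi=7 ⇒ [4, 3, 13, 6, 14, 7, 11, 16, 17]
3<13: swap(1,1), lo=2 mid=2 ⇒ [4, 3, 13, 6, 14, 7, 11, 16, 17]
13=13: mid=3
6<13: swap(2,3), lo=3 mid=4 ⇒ [4, 3, 6, 13, 14, 7, 11, 16, 17]
14>13: swap(4,7), hi=6 ⇒ [4, 3, 6, 13, 16, 7, 11, 14, 17]
16>13: swap(4,6), hi=5 ⇒ [4, 3, 6, 13, 11, 7, 16, 14, 17]
11<13: swap(3,4), lo=4 mid=5 ⇒ [4, 3, 6, 11, 13, 7, 16, 14, 17]
7<13: swap(4,5), lo=5 mid=6 ⇒ [4, 3, 6, 11, 7, 13, 16, 14, 17]
done. lo=5 hi=5; nums=[4, 3, 6, 11, 7, 13, 16, 14, 17]

[4, 3, 6, 11, 7, 13, 16, 14, 17]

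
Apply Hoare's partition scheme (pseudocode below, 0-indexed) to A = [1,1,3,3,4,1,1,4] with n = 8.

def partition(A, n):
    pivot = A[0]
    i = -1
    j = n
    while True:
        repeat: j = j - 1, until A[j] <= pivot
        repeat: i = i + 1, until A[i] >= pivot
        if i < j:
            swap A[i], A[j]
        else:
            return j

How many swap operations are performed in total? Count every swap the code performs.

2

pivot = A[0] = 1; i = -1, j = 8
j→6 (A[6]=1≤1), i→0 (A[0]=1≥1); i<j, swap → [1,1,3,3,4,1,1,4]
j→5 (A[5]=1≤1), i→1 (A[1]=1≥1); i<j, swap → [1,1,3,3,4,1,1,4]
j→1, i→2; i≥j, return j=1. A = [1,1,3,3,4,1,1,4]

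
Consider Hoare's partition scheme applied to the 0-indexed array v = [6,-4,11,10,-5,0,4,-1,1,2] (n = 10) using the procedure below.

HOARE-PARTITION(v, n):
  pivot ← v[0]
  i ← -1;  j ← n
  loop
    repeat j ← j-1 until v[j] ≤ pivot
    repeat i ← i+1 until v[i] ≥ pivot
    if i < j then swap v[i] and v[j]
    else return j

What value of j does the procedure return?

6

pivot = v[0] = 6; i = -1, j = 10
j→9 (v[9]=2≤6), i→0 (v[0]=6≥6); i<j, swap → [2,-4,11,10,-5,0,4,-1,1,6]
j→8 (v[8]=1≤6), i→2 (v[2]=11≥6); i<j, swap → [2,-4,1,10,-5,0,4,-1,11,6]
j→7 (v[7]=-1≤6), i→3 (v[3]=10≥6); i<j, swap → [2,-4,1,-1,-5,0,4,10,11,6]
j→6, i→7; i≥j, return j=6. v = [2,-4,1,-1,-5,0,4,10,11,6]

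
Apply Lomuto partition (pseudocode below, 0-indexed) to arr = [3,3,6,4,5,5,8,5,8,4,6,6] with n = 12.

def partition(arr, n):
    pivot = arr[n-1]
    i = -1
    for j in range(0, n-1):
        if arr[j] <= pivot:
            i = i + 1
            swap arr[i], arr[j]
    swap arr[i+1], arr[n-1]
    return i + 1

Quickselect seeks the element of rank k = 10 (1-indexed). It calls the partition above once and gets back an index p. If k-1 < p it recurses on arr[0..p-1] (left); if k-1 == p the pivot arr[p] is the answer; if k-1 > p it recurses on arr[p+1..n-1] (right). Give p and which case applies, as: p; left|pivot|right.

pivot = arr[11] = 6; i = -1
j=0: arr[0]=3 ≤ 6 → i=0, swap arr[0],arr[0] (no change) → [3,3,6,4,5,5,8,5,8,4,6,6]
j=1: arr[1]=3 ≤ 6 → i=1, swap arr[1],arr[1] (no change) → [3,3,6,4,5,5,8,5,8,4,6,6]
j=2: arr[2]=6 ≤ 6 → i=2, swap arr[2],arr[2] (no change) → [3,3,6,4,5,5,8,5,8,4,6,6]
j=3: arr[3]=4 ≤ 6 → i=3, swap arr[3],arr[3] (no change) → [3,3,6,4,5,5,8,5,8,4,6,6]
j=4: arr[4]=5 ≤ 6 → i=4, swap arr[4],arr[4] (no change) → [3,3,6,4,5,5,8,5,8,4,6,6]
j=5: arr[5]=5 ≤ 6 → i=5, swap arr[5],arr[5] (no change) → [3,3,6,4,5,5,8,5,8,4,6,6]
j=6: arr[6]=8 > 6 → no swap
j=7: arr[7]=5 ≤ 6 → i=6, swap arr[6],arr[7] → [3,3,6,4,5,5,5,8,8,4,6,6]
j=8: arr[8]=8 > 6 → no swap
j=9: arr[9]=4 ≤ 6 → i=7, swap arr[7],arr[9] → [3,3,6,4,5,5,5,4,8,8,6,6]
j=10: arr[10]=6 ≤ 6 → i=8, swap arr[8],arr[10] → [3,3,6,4,5,5,5,4,6,8,8,6]
final swap arr[9],arr[11] → [3,3,6,4,5,5,5,4,6,6,8,8]; return 9
p = 9; k-1 = 9 == 9 ⇒ pivot

9; pivot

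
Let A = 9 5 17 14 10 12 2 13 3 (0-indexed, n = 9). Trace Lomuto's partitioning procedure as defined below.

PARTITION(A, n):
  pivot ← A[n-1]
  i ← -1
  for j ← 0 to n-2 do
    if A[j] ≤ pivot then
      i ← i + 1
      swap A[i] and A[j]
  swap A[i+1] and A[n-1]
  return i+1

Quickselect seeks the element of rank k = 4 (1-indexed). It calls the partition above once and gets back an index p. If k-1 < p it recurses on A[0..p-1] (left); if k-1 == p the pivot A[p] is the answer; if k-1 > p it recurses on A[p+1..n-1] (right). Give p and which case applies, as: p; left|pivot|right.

pivot=3, i=-1
j=0: 9>3, skip
j=1: 5>3, skip
j=2: 17>3, skip
j=3: 14>3, skip
j=4: 10>3, skip
j=5: 12>3, skip
j=6: 2≤3, i=0, swap(0,6) ⇒ 2 5 17 14 10 12 9 13 3
j=7: 13>3, skip
swap(1,8) ⇒ 2 3 17 14 10 12 9 13 5; return 1
p = 1; k-1 = 3 > 1 ⇒ right

1; right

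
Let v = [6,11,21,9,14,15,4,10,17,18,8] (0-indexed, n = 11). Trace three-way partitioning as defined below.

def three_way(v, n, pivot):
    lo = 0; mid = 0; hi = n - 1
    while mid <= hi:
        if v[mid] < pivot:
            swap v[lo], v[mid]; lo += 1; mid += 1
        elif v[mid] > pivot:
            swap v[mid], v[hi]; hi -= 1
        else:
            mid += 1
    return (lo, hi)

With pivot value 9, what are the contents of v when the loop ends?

[6,8,4,9,15,14,10,17,18,21,11]

pivot = 9; lo=0, mid=0, hi=10
v[mid]=6<9: swap v[0],v[0]; lo=1,mid=1 → [6,11,21,9,14,15,4,10,17,18,8]
v[mid]=11>9: swap v[1],v[10]; hi=9 → [6,8,21,9,14,15,4,10,17,18,11]
v[mid]=8<9: swap v[1],v[1]; lo=2,mid=2 → [6,8,21,9,14,15,4,10,17,18,11]
v[mid]=21>9: swap v[2],v[9]; hi=8 → [6,8,18,9,14,15,4,10,17,21,11]
v[mid]=18>9: swap v[2],v[8]; hi=7 → [6,8,17,9,14,15,4,10,18,21,11]
v[mid]=17>9: swap v[2],v[7]; hi=6 → [6,8,10,9,14,15,4,17,18,21,11]
v[mid]=10>9: swap v[2],v[6]; hi=5 → [6,8,4,9,14,15,10,17,18,21,11]
v[mid]=4<9: swap v[2],v[2]; lo=3,mid=3 → [6,8,4,9,14,15,10,17,18,21,11]
v[mid]=9=9: mid=4
v[mid]=14>9: swap v[4],v[5]; hi=4 → [6,8,4,9,15,14,10,17,18,21,11]
v[mid]=15>9: swap v[4],v[4]; hi=3 → [6,8,4,9,15,14,10,17,18,21,11]
end: lo=3, hi=3; v = [6,8,4,9,15,14,10,17,18,21,11]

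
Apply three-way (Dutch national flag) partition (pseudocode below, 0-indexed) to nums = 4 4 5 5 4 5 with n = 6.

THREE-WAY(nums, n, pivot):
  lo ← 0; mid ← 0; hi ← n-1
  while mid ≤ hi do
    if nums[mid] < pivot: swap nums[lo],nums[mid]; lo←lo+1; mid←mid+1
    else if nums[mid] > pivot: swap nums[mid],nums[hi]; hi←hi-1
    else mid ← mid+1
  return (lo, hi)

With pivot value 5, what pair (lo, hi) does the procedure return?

(3, 5)

pivot = 5; lo=0, mid=0, hi=5
nums[mid]=4<5: swap nums[0],nums[0]; lo=1,mid=1 → 4 4 5 5 4 5
nums[mid]=4<5: swap nums[1],nums[1]; lo=2,mid=2 → 4 4 5 5 4 5
nums[mid]=5=5: mid=3
nums[mid]=5=5: mid=4
nums[mid]=4<5: swap nums[2],nums[4]; lo=3,mid=5 → 4 4 4 5 5 5
nums[mid]=5=5: mid=6
end: lo=3, hi=5; nums = 4 4 4 5 5 5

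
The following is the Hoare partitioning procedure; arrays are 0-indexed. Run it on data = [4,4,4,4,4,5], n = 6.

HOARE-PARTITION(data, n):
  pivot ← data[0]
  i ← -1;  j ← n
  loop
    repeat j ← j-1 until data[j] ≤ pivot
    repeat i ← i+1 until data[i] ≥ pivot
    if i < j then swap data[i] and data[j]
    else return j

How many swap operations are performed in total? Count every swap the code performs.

2

pivot = data[0] = 4; i = -1, j = 6
j→4 (data[4]=4≤4), i→0 (data[0]=4≥4); i<j, swap → [4,4,4,4,4,5]
j→3 (data[3]=4≤4), i→1 (data[1]=4≥4); i<j, swap → [4,4,4,4,4,5]
j→2, i→2; i≥j, return j=2. data = [4,4,4,4,4,5]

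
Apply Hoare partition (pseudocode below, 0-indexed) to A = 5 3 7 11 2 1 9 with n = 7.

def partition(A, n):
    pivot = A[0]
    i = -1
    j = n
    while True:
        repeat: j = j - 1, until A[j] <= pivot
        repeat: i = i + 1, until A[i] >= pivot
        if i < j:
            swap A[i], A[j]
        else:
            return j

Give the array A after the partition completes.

pivot = A[0] = 5; i = -1, j = 7
j→5 (A[5]=1≤5), i→0 (A[0]=5≥5); i<j, swap → 1 3 7 11 2 5 9
j→4 (A[4]=2≤5), i→2 (A[2]=7≥5); i<j, swap → 1 3 2 11 7 5 9
j→2, i→3; i≥j, return j=2. A = 1 3 2 11 7 5 9

1 3 2 11 7 5 9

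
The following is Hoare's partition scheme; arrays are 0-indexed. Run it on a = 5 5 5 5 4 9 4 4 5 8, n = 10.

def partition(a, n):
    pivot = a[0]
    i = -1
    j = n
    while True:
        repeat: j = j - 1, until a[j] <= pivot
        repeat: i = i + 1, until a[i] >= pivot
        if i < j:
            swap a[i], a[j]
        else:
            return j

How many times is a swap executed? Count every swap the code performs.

pivot=5
j stops at 8 (5), i stops at 0 (5); swap ⇒ 5 5 5 5 4 9 4 4 5 8
j stops at 7 (4), i stops at 1 (5); swap ⇒ 5 4 5 5 4 9 4 5 5 8
j stops at 6 (4), i stops at 2 (5); swap ⇒ 5 4 4 5 4 9 5 5 5 8
j stops at 4 (4), i stops at 3 (5); swap ⇒ 5 4 4 4 5 9 5 5 5 8
j stops at 3, i stops at 4; i≥j ⇒ return 3. a=5 4 4 4 5 9 5 5 5 8

4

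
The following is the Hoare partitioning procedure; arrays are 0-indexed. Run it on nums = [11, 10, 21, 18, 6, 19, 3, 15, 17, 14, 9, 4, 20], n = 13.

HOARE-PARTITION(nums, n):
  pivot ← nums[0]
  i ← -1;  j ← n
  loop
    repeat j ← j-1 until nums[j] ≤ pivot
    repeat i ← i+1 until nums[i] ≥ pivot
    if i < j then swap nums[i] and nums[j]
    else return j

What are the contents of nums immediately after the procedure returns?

[4, 10, 9, 3, 6, 19, 18, 15, 17, 14, 21, 11, 20]

pivot=11
j stops at 11 (4), i stops at 0 (11); swap ⇒ [4, 10, 21, 18, 6, 19, 3, 15, 17, 14, 9, 11, 20]
j stops at 10 (9), i stops at 2 (21); swap ⇒ [4, 10, 9, 18, 6, 19, 3, 15, 17, 14, 21, 11, 20]
j stops at 6 (3), i stops at 3 (18); swap ⇒ [4, 10, 9, 3, 6, 19, 18, 15, 17, 14, 21, 11, 20]
j stops at 4, i stops at 5; i≥j ⇒ return 4. nums=[4, 10, 9, 3, 6, 19, 18, 15, 17, 14, 21, 11, 20]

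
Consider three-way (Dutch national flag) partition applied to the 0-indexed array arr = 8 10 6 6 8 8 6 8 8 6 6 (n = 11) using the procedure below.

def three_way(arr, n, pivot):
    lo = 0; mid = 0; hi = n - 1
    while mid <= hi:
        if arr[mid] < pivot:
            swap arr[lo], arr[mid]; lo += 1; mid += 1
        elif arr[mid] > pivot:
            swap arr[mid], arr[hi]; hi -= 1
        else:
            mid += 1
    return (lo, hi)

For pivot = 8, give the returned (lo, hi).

(5, 9)

pivot = 8; lo=0, mid=0, hi=10
arr[mid]=8=8: mid=1
arr[mid]=10>8: swap arr[1],arr[10]; hi=9 → 8 6 6 6 8 8 6 8 8 6 10
arr[mid]=6<8: swap arr[0],arr[1]; lo=1,mid=2 → 6 8 6 6 8 8 6 8 8 6 10
arr[mid]=6<8: swap arr[1],arr[2]; lo=2,mid=3 → 6 6 8 6 8 8 6 8 8 6 10
arr[mid]=6<8: swap arr[2],arr[3]; lo=3,mid=4 → 6 6 6 8 8 8 6 8 8 6 10
arr[mid]=8=8: mid=5
arr[mid]=8=8: mid=6
arr[mid]=6<8: swap arr[3],arr[6]; lo=4,mid=7 → 6 6 6 6 8 8 8 8 8 6 10
arr[mid]=8=8: mid=8
arr[mid]=8=8: mid=9
arr[mid]=6<8: swap arr[4],arr[9]; lo=5,mid=10 → 6 6 6 6 6 8 8 8 8 8 10
end: lo=5, hi=9; arr = 6 6 6 6 6 8 8 8 8 8 10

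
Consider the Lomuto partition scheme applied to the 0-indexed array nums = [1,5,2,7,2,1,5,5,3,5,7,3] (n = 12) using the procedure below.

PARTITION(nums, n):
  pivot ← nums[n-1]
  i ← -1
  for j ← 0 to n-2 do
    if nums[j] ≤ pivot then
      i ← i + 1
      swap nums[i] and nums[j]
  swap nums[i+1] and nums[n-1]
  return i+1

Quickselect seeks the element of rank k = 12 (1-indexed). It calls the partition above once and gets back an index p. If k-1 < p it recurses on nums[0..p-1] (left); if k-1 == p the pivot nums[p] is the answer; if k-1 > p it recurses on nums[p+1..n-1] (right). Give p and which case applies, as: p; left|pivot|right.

5; right

pivot = nums[11] = 3; i = -1
j=0: nums[0]=1 ≤ 3 → i=0, swap nums[0],nums[0] (no change) → [1,5,2,7,2,1,5,5,3,5,7,3]
j=1: nums[1]=5 > 3 → no swap
j=2: nums[2]=2 ≤ 3 → i=1, swap nums[1],nums[2] → [1,2,5,7,2,1,5,5,3,5,7,3]
j=3: nums[3]=7 > 3 → no swap
j=4: nums[4]=2 ≤ 3 → i=2, swap nums[2],nums[4] → [1,2,2,7,5,1,5,5,3,5,7,3]
j=5: nums[5]=1 ≤ 3 → i=3, swap nums[3],nums[5] → [1,2,2,1,5,7,5,5,3,5,7,3]
j=6: nums[6]=5 > 3 → no swap
j=7: nums[7]=5 > 3 → no swap
j=8: nums[8]=3 ≤ 3 → i=4, swap nums[4],nums[8] → [1,2,2,1,3,7,5,5,5,5,7,3]
j=9: nums[9]=5 > 3 → no swap
j=10: nums[10]=7 > 3 → no swap
final swap nums[5],nums[11] → [1,2,2,1,3,3,5,5,5,5,7,7]; return 5
p = 5; k-1 = 11 > 5 ⇒ right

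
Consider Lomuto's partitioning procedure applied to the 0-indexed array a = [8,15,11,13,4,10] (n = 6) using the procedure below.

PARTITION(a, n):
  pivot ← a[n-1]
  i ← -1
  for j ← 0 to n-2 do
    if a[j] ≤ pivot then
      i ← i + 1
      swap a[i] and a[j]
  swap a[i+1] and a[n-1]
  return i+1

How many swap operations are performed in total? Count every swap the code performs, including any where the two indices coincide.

3

pivot = a[5] = 10; i = -1
j=0: a[0]=8 ≤ 10 → i=0, swap a[0],a[0] (no change) → [8,15,11,13,4,10]
j=1: a[1]=15 > 10 → no swap
j=2: a[2]=11 > 10 → no swap
j=3: a[3]=13 > 10 → no swap
j=4: a[4]=4 ≤ 10 → i=1, swap a[1],a[4] → [8,4,11,13,15,10]
final swap a[2],a[5] → [8,4,10,13,15,11]; return 2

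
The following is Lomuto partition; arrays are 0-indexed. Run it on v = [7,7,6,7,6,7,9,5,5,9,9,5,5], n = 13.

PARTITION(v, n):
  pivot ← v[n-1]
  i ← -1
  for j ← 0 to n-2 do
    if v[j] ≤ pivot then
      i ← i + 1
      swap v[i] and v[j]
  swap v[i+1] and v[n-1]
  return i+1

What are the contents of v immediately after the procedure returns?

pivot=5, i=-1
j=0: 7>5, skip
j=1: 7>5, skip
j=2: 6>5, skip
j=3: 7>5, skip
j=4: 6>5, skip
j=5: 7>5, skip
j=6: 9>5, skip
j=7: 5≤5, i=0, swap(0,7) ⇒ [5,7,6,7,6,7,9,7,5,9,9,5,5]
j=8: 5≤5, i=1, swap(1,8) ⇒ [5,5,6,7,6,7,9,7,7,9,9,5,5]
j=9: 9>5, skip
j=10: 9>5, skip
j=11: 5≤5, i=2, swap(2,11) ⇒ [5,5,5,7,6,7,9,7,7,9,9,6,5]
swap(3,12) ⇒ [5,5,5,5,6,7,9,7,7,9,9,6,7]; return 3

[5,5,5,5,6,7,9,7,7,9,9,6,7]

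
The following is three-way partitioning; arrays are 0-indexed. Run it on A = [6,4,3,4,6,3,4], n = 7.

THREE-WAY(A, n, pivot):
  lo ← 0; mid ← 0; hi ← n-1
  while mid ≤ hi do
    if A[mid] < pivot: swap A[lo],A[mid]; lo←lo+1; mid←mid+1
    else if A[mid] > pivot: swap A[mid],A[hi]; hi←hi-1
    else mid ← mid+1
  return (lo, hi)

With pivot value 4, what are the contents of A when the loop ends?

pivot = 4; lo=0, mid=0, hi=6
A[mid]=6>4: swap A[0],A[6]; hi=5 → [4,4,3,4,6,3,6]
A[mid]=4=4: mid=1
A[mid]=4=4: mid=2
A[mid]=3<4: swap A[0],A[2]; lo=1,mid=3 → [3,4,4,4,6,3,6]
A[mid]=4=4: mid=4
A[mid]=6>4: swap A[4],A[5]; hi=4 → [3,4,4,4,3,6,6]
A[mid]=3<4: swap A[1],A[4]; lo=2,mid=5 → [3,3,4,4,4,6,6]
end: lo=2, hi=4; A = [3,3,4,4,4,6,6]

[3,3,4,4,4,6,6]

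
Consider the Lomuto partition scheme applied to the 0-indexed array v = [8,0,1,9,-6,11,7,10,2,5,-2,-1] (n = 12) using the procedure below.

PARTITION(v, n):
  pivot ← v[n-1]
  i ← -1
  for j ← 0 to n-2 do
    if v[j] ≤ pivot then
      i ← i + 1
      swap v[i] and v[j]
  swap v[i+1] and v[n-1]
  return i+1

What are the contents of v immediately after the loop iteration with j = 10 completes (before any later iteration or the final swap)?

pivot = v[11] = -1; i = -1
j=0: v[0]=8 > -1 → no swap
j=1: v[1]=0 > -1 → no swap
j=2: v[2]=1 > -1 → no swap
j=3: v[3]=9 > -1 → no swap
j=4: v[4]=-6 ≤ -1 → i=0, swap v[0],v[4] → [-6,0,1,9,8,11,7,10,2,5,-2,-1]
j=5: v[5]=11 > -1 → no swap
j=6: v[6]=7 > -1 → no swap
j=7: v[7]=10 > -1 → no swap
j=8: v[8]=2 > -1 → no swap
j=9: v[9]=5 > -1 → no swap
j=10: v[10]=-2 ≤ -1 → i=1, swap v[1],v[10] → [-6,-2,1,9,8,11,7,10,2,5,0,-1]
(after j=10) v = [-6,-2,1,9,8,11,7,10,2,5,0,-1]

[-6,-2,1,9,8,11,7,10,2,5,0,-1]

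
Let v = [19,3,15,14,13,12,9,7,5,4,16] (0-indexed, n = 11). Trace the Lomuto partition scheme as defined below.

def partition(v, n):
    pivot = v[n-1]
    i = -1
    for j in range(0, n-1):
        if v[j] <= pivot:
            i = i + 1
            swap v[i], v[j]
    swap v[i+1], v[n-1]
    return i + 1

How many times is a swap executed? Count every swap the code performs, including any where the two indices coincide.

10

pivot = v[10] = 16; i = -1
j=0: v[0]=19 > 16 → no swap
j=1: v[1]=3 ≤ 16 → i=0, swap v[0],v[1] → [3,19,15,14,13,12,9,7,5,4,16]
j=2: v[2]=15 ≤ 16 → i=1, swap v[1],v[2] → [3,15,19,14,13,12,9,7,5,4,16]
j=3: v[3]=14 ≤ 16 → i=2, swap v[2],v[3] → [3,15,14,19,13,12,9,7,5,4,16]
j=4: v[4]=13 ≤ 16 → i=3, swap v[3],v[4] → [3,15,14,13,19,12,9,7,5,4,16]
j=5: v[5]=12 ≤ 16 → i=4, swap v[4],v[5] → [3,15,14,13,12,19,9,7,5,4,16]
j=6: v[6]=9 ≤ 16 → i=5, swap v[5],v[6] → [3,15,14,13,12,9,19,7,5,4,16]
j=7: v[7]=7 ≤ 16 → i=6, swap v[6],v[7] → [3,15,14,13,12,9,7,19,5,4,16]
j=8: v[8]=5 ≤ 16 → i=7, swap v[7],v[8] → [3,15,14,13,12,9,7,5,19,4,16]
j=9: v[9]=4 ≤ 16 → i=8, swap v[8],v[9] → [3,15,14,13,12,9,7,5,4,19,16]
final swap v[9],v[10] → [3,15,14,13,12,9,7,5,4,16,19]; return 9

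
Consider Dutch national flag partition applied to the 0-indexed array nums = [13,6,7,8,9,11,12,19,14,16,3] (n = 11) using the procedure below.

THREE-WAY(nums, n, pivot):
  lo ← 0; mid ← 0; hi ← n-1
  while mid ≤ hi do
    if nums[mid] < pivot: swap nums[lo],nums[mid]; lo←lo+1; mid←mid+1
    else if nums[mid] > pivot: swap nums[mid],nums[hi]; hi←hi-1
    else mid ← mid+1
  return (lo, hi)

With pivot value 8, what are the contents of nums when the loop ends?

[3,6,7,8,11,12,19,14,16,9,13]

pivot = 8; lo=0, mid=0, hi=10
nums[mid]=13>8: swap nums[0],nums[10]; hi=9 → [3,6,7,8,9,11,12,19,14,16,13]
nums[mid]=3<8: swap nums[0],nums[0]; lo=1,mid=1 → [3,6,7,8,9,11,12,19,14,16,13]
nums[mid]=6<8: swap nums[1],nums[1]; lo=2,mid=2 → [3,6,7,8,9,11,12,19,14,16,13]
nums[mid]=7<8: swap nums[2],nums[2]; lo=3,mid=3 → [3,6,7,8,9,11,12,19,14,16,13]
nums[mid]=8=8: mid=4
nums[mid]=9>8: swap nums[4],nums[9]; hi=8 → [3,6,7,8,16,11,12,19,14,9,13]
nums[mid]=16>8: swap nums[4],nums[8]; hi=7 → [3,6,7,8,14,11,12,19,16,9,13]
nums[mid]=14>8: swap nums[4],nums[7]; hi=6 → [3,6,7,8,19,11,12,14,16,9,13]
nums[mid]=19>8: swap nums[4],nums[6]; hi=5 → [3,6,7,8,12,11,19,14,16,9,13]
nums[mid]=12>8: swap nums[4],nums[5]; hi=4 → [3,6,7,8,11,12,19,14,16,9,13]
nums[mid]=11>8: swap nums[4],nums[4]; hi=3 → [3,6,7,8,11,12,19,14,16,9,13]
end: lo=3, hi=3; nums = [3,6,7,8,11,12,19,14,16,9,13]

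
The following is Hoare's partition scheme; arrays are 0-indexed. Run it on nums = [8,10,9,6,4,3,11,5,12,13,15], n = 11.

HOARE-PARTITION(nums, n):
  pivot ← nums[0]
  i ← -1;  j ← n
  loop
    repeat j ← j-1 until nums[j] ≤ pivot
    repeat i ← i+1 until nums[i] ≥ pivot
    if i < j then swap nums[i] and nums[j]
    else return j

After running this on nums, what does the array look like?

pivot = nums[0] = 8; i = -1, j = 11
j→7 (nums[7]=5≤8), i→0 (nums[0]=8≥8); i<j, swap → [5,10,9,6,4,3,11,8,12,13,15]
j→5 (nums[5]=3≤8), i→1 (nums[1]=10≥8); i<j, swap → [5,3,9,6,4,10,11,8,12,13,15]
j→4 (nums[4]=4≤8), i→2 (nums[2]=9≥8); i<j, swap → [5,3,4,6,9,10,11,8,12,13,15]
j→3, i→4; i≥j, return j=3. nums = [5,3,4,6,9,10,11,8,12,13,15]

[5,3,4,6,9,10,11,8,12,13,15]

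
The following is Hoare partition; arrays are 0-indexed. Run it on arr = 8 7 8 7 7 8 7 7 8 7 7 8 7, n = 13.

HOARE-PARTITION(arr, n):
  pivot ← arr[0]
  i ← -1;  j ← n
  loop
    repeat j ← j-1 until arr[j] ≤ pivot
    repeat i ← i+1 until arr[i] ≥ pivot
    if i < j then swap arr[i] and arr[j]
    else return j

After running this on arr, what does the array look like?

pivot = arr[0] = 8; i = -1, j = 13
j→12 (arr[12]=7≤8), i→0 (arr[0]=8≥8); i<j, swap → 7 7 8 7 7 8 7 7 8 7 7 8 8
j→11 (arr[11]=8≤8), i→2 (arr[2]=8≥8); i<j, swap → 7 7 8 7 7 8 7 7 8 7 7 8 8
j→10 (arr[10]=7≤8), i→5 (arr[5]=8≥8); i<j, swap → 7 7 8 7 7 7 7 7 8 7 8 8 8
j→9 (arr[9]=7≤8), i→8 (arr[8]=8≥8); i<j, swap → 7 7 8 7 7 7 7 7 7 8 8 8 8
j→8, i→9; i≥j, return j=8. arr = 7 7 8 7 7 7 7 7 7 8 8 8 8

7 7 8 7 7 7 7 7 7 8 8 8 8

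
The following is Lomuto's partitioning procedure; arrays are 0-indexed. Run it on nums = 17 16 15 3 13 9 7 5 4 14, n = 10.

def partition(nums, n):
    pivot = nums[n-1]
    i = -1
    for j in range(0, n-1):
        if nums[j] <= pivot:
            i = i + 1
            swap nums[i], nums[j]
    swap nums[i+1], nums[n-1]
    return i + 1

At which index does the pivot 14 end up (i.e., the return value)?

pivot = nums[9] = 14; i = -1
j=0: nums[0]=17 > 14 → no swap
j=1: nums[1]=16 > 14 → no swap
j=2: nums[2]=15 > 14 → no swap
j=3: nums[3]=3 ≤ 14 → i=0, swap nums[0],nums[3] → 3 16 15 17 13 9 7 5 4 14
j=4: nums[4]=13 ≤ 14 → i=1, swap nums[1],nums[4] → 3 13 15 17 16 9 7 5 4 14
j=5: nums[5]=9 ≤ 14 → i=2, swap nums[2],nums[5] → 3 13 9 17 16 15 7 5 4 14
j=6: nums[6]=7 ≤ 14 → i=3, swap nums[3],nums[6] → 3 13 9 7 16 15 17 5 4 14
j=7: nums[7]=5 ≤ 14 → i=4, swap nums[4],nums[7] → 3 13 9 7 5 15 17 16 4 14
j=8: nums[8]=4 ≤ 14 → i=5, swap nums[5],nums[8] → 3 13 9 7 5 4 17 16 15 14
final swap nums[6],nums[9] → 3 13 9 7 5 4 14 16 15 17; return 6

6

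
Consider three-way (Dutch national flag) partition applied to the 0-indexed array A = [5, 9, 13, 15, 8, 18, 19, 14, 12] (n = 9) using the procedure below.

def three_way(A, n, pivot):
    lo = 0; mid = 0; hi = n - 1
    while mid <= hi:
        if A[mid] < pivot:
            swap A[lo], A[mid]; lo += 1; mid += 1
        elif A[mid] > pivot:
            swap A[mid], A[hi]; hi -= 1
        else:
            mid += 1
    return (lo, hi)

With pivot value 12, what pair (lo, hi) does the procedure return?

pivot = 12; lo=0, mid=0, hi=8
A[mid]=5<12: swap A[0],A[0]; lo=1,mid=1 → [5, 9, 13, 15, 8, 18, 19, 14, 12]
A[mid]=9<12: swap A[1],A[1]; lo=2,mid=2 → [5, 9, 13, 15, 8, 18, 19, 14, 12]
A[mid]=13>12: swap A[2],A[8]; hi=7 → [5, 9, 12, 15, 8, 18, 19, 14, 13]
A[mid]=12=12: mid=3
A[mid]=15>12: swap A[3],A[7]; hi=6 → [5, 9, 12, 14, 8, 18, 19, 15, 13]
A[mid]=14>12: swap A[3],A[6]; hi=5 → [5, 9, 12, 19, 8, 18, 14, 15, 13]
A[mid]=19>12: swap A[3],A[5]; hi=4 → [5, 9, 12, 18, 8, 19, 14, 15, 13]
A[mid]=18>12: swap A[3],A[4]; hi=3 → [5, 9, 12, 8, 18, 19, 14, 15, 13]
A[mid]=8<12: swap A[2],A[3]; lo=3,mid=4 → [5, 9, 8, 12, 18, 19, 14, 15, 13]
end: lo=3, hi=3; A = [5, 9, 8, 12, 18, 19, 14, 15, 13]

(3, 3)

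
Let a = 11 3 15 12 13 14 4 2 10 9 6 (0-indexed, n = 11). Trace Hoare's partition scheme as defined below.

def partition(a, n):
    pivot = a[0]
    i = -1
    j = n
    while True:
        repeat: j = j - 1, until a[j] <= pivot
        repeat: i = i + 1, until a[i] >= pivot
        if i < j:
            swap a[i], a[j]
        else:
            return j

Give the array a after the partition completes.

6 3 9 10 2 4 14 13 12 15 11

pivot=11
j stops at 10 (6), i stops at 0 (11); swap ⇒ 6 3 15 12 13 14 4 2 10 9 11
j stops at 9 (9), i stops at 2 (15); swap ⇒ 6 3 9 12 13 14 4 2 10 15 11
j stops at 8 (10), i stops at 3 (12); swap ⇒ 6 3 9 10 13 14 4 2 12 15 11
j stops at 7 (2), i stops at 4 (13); swap ⇒ 6 3 9 10 2 14 4 13 12 15 11
j stops at 6 (4), i stops at 5 (14); swap ⇒ 6 3 9 10 2 4 14 13 12 15 11
j stops at 5, i stops at 6; i≥j ⇒ return 5. a=6 3 9 10 2 4 14 13 12 15 11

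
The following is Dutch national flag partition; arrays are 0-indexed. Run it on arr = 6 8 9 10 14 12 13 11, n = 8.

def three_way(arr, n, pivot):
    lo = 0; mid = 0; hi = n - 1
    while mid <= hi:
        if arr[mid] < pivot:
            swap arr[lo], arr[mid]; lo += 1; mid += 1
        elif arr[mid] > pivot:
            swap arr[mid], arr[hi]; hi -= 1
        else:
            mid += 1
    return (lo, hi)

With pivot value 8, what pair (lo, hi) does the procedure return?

pivot = 8; lo=0, mid=0, hi=7
arr[mid]=6<8: swap arr[0],arr[0]; lo=1,mid=1 → 6 8 9 10 14 12 13 11
arr[mid]=8=8: mid=2
arr[mid]=9>8: swap arr[2],arr[7]; hi=6 → 6 8 11 10 14 12 13 9
arr[mid]=11>8: swap arr[2],arr[6]; hi=5 → 6 8 13 10 14 12 11 9
arr[mid]=13>8: swap arr[2],arr[5]; hi=4 → 6 8 12 10 14 13 11 9
arr[mid]=12>8: swap arr[2],arr[4]; hi=3 → 6 8 14 10 12 13 11 9
arr[mid]=14>8: swap arr[2],arr[3]; hi=2 → 6 8 10 14 12 13 11 9
arr[mid]=10>8: swap arr[2],arr[2]; hi=1 → 6 8 10 14 12 13 11 9
end: lo=1, hi=1; arr = 6 8 10 14 12 13 11 9

(1, 1)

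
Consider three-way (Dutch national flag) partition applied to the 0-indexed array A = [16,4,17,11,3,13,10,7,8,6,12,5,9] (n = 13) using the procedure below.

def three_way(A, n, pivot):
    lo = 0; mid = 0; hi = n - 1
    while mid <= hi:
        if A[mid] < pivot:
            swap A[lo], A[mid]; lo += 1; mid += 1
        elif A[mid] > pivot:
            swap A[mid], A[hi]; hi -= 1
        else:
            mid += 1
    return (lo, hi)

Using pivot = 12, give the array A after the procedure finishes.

[9,4,5,11,3,10,7,8,6,12,13,17,16]

lo=0 mid=0 hi=12
16>12: swap(0,12), hi=11 ⇒ [9,4,17,11,3,13,10,7,8,6,12,5,16]
9<12: swap(0,0), lo=1 mid=1 ⇒ [9,4,17,11,3,13,10,7,8,6,12,5,16]
4<12: swap(1,1), lo=2 mid=2 ⇒ [9,4,17,11,3,13,10,7,8,6,12,5,16]
17>12: swap(2,11), hi=10 ⇒ [9,4,5,11,3,13,10,7,8,6,12,17,16]
5<12: swap(2,2), lo=3 mid=3 ⇒ [9,4,5,11,3,13,10,7,8,6,12,17,16]
11<12: swap(3,3), lo=4 mid=4 ⇒ [9,4,5,11,3,13,10,7,8,6,12,17,16]
3<12: swap(4,4), lo=5 mid=5 ⇒ [9,4,5,11,3,13,10,7,8,6,12,17,16]
13>12: swap(5,10), hi=9 ⇒ [9,4,5,11,3,12,10,7,8,6,13,17,16]
12=12: mid=6
10<12: swap(5,6), lo=6 mid=7 ⇒ [9,4,5,11,3,10,12,7,8,6,13,17,16]
7<12: swap(6,7), lo=7 mid=8 ⇒ [9,4,5,11,3,10,7,12,8,6,13,17,16]
8<12: swap(7,8), lo=8 mid=9 ⇒ [9,4,5,11,3,10,7,8,12,6,13,17,16]
6<12: swap(8,9), lo=9 mid=10 ⇒ [9,4,5,11,3,10,7,8,6,12,13,17,16]
done. lo=9 hi=9; A=[9,4,5,11,3,10,7,8,6,12,13,17,16]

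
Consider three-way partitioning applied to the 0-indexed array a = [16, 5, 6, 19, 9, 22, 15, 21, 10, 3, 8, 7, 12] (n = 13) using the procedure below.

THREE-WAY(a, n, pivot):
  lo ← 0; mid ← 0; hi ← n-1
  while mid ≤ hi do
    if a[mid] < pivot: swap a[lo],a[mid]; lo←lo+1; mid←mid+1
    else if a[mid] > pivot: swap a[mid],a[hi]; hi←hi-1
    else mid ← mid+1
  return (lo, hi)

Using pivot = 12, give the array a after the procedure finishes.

pivot = 12; lo=0, mid=0, hi=12
a[mid]=16>12: swap a[0],a[12]; hi=11 → [12, 5, 6, 19, 9, 22, 15, 21, 10, 3, 8, 7, 16]
a[mid]=12=12: mid=1
a[mid]=5<12: swap a[0],a[1]; lo=1,mid=2 → [5, 12, 6, 19, 9, 22, 15, 21, 10, 3, 8, 7, 16]
a[mid]=6<12: swap a[1],a[2]; lo=2,mid=3 → [5, 6, 12, 19, 9, 22, 15, 21, 10, 3, 8, 7, 16]
a[mid]=19>12: swap a[3],a[11]; hi=10 → [5, 6, 12, 7, 9, 22, 15, 21, 10, 3, 8, 19, 16]
a[mid]=7<12: swap a[2],a[3]; lo=3,mid=4 → [5, 6, 7, 12, 9, 22, 15, 21, 10, 3, 8, 19, 16]
a[mid]=9<12: swap a[3],a[4]; lo=4,mid=5 → [5, 6, 7, 9, 12, 22, 15, 21, 10, 3, 8, 19, 16]
a[mid]=22>12: swap a[5],a[10]; hi=9 → [5, 6, 7, 9, 12, 8, 15, 21, 10, 3, 22, 19, 16]
a[mid]=8<12: swap a[4],a[5]; lo=5,mid=6 → [5, 6, 7, 9, 8, 12, 15, 21, 10, 3, 22, 19, 16]
a[mid]=15>12: swap a[6],a[9]; hi=8 → [5, 6, 7, 9, 8, 12, 3, 21, 10, 15, 22, 19, 16]
a[mid]=3<12: swap a[5],a[6]; lo=6,mid=7 → [5, 6, 7, 9, 8, 3, 12, 21, 10, 15, 22, 19, 16]
a[mid]=21>12: swap a[7],a[8]; hi=7 → [5, 6, 7, 9, 8, 3, 12, 10, 21, 15, 22, 19, 16]
a[mid]=10<12: swap a[6],a[7]; lo=7,mid=8 → [5, 6, 7, 9, 8, 3, 10, 12, 21, 15, 22, 19, 16]
end: lo=7, hi=7; a = [5, 6, 7, 9, 8, 3, 10, 12, 21, 15, 22, 19, 16]

[5, 6, 7, 9, 8, 3, 10, 12, 21, 15, 22, 19, 16]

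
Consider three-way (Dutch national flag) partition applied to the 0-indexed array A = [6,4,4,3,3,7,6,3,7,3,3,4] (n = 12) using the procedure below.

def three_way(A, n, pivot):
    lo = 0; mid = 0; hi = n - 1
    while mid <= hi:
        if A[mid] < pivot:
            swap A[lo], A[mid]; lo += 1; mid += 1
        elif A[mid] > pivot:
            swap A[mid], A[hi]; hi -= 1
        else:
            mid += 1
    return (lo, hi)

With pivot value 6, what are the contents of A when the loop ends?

lo=0 mid=0 hi=11
6=6: mid=1
4<6: swap(0,1), lo=1 mid=2 ⇒ [4,6,4,3,3,7,6,3,7,3,3,4]
4<6: swap(1,2), lo=2 mid=3 ⇒ [4,4,6,3,3,7,6,3,7,3,3,4]
3<6: swap(2,3), lo=3 mid=4 ⇒ [4,4,3,6,3,7,6,3,7,3,3,4]
3<6: swap(3,4), lo=4 mid=5 ⇒ [4,4,3,3,6,7,6,3,7,3,3,4]
7>6: swap(5,11), hi=10 ⇒ [4,4,3,3,6,4,6,3,7,3,3,7]
4<6: swap(4,5), lo=5 mid=6 ⇒ [4,4,3,3,4,6,6,3,7,3,3,7]
6=6: mid=7
3<6: swap(5,7), lo=6 mid=8 ⇒ [4,4,3,3,4,3,6,6,7,3,3,7]
7>6: swap(8,10), hi=9 ⇒ [4,4,3,3,4,3,6,6,3,3,7,7]
3<6: swap(6,8), lo=7 mid=9 ⇒ [4,4,3,3,4,3,3,6,6,3,7,7]
3<6: swap(7,9), lo=8 mid=10 ⇒ [4,4,3,3,4,3,3,3,6,6,7,7]
done. lo=8 hi=9; A=[4,4,3,3,4,3,3,3,6,6,7,7]

[4,4,3,3,4,3,3,3,6,6,7,7]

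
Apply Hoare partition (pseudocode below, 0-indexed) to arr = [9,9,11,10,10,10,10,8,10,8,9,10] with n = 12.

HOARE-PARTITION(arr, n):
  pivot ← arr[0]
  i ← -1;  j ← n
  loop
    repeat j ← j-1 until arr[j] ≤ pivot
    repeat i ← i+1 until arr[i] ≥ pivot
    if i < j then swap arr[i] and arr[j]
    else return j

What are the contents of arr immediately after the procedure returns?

pivot = arr[0] = 9; i = -1, j = 12
j→10 (arr[10]=9≤9), i→0 (arr[0]=9≥9); i<j, swap → [9,9,11,10,10,10,10,8,10,8,9,10]
j→9 (arr[9]=8≤9), i→1 (arr[1]=9≥9); i<j, swap → [9,8,11,10,10,10,10,8,10,9,9,10]
j→7 (arr[7]=8≤9), i→2 (arr[2]=11≥9); i<j, swap → [9,8,8,10,10,10,10,11,10,9,9,10]
j→2, i→3; i≥j, return j=2. arr = [9,8,8,10,10,10,10,11,10,9,9,10]

[9,8,8,10,10,10,10,11,10,9,9,10]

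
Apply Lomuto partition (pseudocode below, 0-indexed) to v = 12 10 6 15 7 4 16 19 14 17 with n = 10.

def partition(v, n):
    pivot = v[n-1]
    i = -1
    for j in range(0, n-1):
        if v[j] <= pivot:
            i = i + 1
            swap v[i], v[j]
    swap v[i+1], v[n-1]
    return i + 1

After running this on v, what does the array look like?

12 10 6 15 7 4 16 14 17 19

pivot=17, i=-1
j=0: 12≤17, i=0, swap(0,0) ⇒ 12 10 6 15 7 4 16 19 14 17
j=1: 10≤17, i=1, swap(1,1) ⇒ 12 10 6 15 7 4 16 19 14 17
j=2: 6≤17, i=2, swap(2,2) ⇒ 12 10 6 15 7 4 16 19 14 17
j=3: 15≤17, i=3, swap(3,3) ⇒ 12 10 6 15 7 4 16 19 14 17
j=4: 7≤17, i=4, swap(4,4) ⇒ 12 10 6 15 7 4 16 19 14 17
j=5: 4≤17, i=5, swap(5,5) ⇒ 12 10 6 15 7 4 16 19 14 17
j=6: 16≤17, i=6, swap(6,6) ⇒ 12 10 6 15 7 4 16 19 14 17
j=7: 19>17, skip
j=8: 14≤17, i=7, swap(7,8) ⇒ 12 10 6 15 7 4 16 14 19 17
swap(8,9) ⇒ 12 10 6 15 7 4 16 14 17 19; return 8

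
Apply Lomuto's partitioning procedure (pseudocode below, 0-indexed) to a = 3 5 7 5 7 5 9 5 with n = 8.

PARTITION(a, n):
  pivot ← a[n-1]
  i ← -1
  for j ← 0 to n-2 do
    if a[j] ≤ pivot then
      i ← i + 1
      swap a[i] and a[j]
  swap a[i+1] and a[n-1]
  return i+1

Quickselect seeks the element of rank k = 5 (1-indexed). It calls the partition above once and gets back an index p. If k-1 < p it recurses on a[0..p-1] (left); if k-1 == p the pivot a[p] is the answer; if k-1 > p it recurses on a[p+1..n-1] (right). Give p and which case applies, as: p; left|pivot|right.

pivot = a[7] = 5; i = -1
j=0: a[0]=3 ≤ 5 → i=0, swap a[0],a[0] (no change) → 3 5 7 5 7 5 9 5
j=1: a[1]=5 ≤ 5 → i=1, swap a[1],a[1] (no change) → 3 5 7 5 7 5 9 5
j=2: a[2]=7 > 5 → no swap
j=3: a[3]=5 ≤ 5 → i=2, swap a[2],a[3] → 3 5 5 7 7 5 9 5
j=4: a[4]=7 > 5 → no swap
j=5: a[5]=5 ≤ 5 → i=3, swap a[3],a[5] → 3 5 5 5 7 7 9 5
j=6: a[6]=9 > 5 → no swap
final swap a[4],a[7] → 3 5 5 5 5 7 9 7; return 4
p = 4; k-1 = 4 == 4 ⇒ pivot

4; pivot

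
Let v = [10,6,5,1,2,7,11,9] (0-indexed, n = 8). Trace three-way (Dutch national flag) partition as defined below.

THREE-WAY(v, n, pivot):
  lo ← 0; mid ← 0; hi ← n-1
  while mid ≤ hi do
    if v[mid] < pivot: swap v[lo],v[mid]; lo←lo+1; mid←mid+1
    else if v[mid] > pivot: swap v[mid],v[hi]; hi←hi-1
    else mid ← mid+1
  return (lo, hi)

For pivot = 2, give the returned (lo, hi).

(1, 1)

lo=0 mid=0 hi=7
10>2: swap(0,7), hi=6 ⇒ [9,6,5,1,2,7,11,10]
9>2: swap(0,6), hi=5 ⇒ [11,6,5,1,2,7,9,10]
11>2: swap(0,5), hi=4 ⇒ [7,6,5,1,2,11,9,10]
7>2: swap(0,4), hi=3 ⇒ [2,6,5,1,7,11,9,10]
2=2: mid=1
6>2: swap(1,3), hi=2 ⇒ [2,1,5,6,7,11,9,10]
1<2: swap(0,1), lo=1 mid=2 ⇒ [1,2,5,6,7,11,9,10]
5>2: swap(2,2), hi=1 ⇒ [1,2,5,6,7,11,9,10]
done. lo=1 hi=1; v=[1,2,5,6,7,11,9,10]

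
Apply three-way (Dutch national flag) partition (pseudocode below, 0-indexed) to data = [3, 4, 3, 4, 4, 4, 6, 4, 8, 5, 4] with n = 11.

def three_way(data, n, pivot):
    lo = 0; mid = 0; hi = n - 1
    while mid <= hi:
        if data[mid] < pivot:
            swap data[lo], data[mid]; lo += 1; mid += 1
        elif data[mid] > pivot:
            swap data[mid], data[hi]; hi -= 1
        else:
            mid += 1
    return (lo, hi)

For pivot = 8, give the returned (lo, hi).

lo=0 mid=0 hi=10
3<8: swap(0,0), lo=1 mid=1 ⇒ [3, 4, 3, 4, 4, 4, 6, 4, 8, 5, 4]
4<8: swap(1,1), lo=2 mid=2 ⇒ [3, 4, 3, 4, 4, 4, 6, 4, 8, 5, 4]
3<8: swap(2,2), lo=3 mid=3 ⇒ [3, 4, 3, 4, 4, 4, 6, 4, 8, 5, 4]
4<8: swap(3,3), lo=4 mid=4 ⇒ [3, 4, 3, 4, 4, 4, 6, 4, 8, 5, 4]
4<8: swap(4,4), lo=5 mid=5 ⇒ [3, 4, 3, 4, 4, 4, 6, 4, 8, 5, 4]
4<8: swap(5,5), lo=6 mid=6 ⇒ [3, 4, 3, 4, 4, 4, 6, 4, 8, 5, 4]
6<8: swap(6,6), lo=7 mid=7 ⇒ [3, 4, 3, 4, 4, 4, 6, 4, 8, 5, 4]
4<8: swap(7,7), lo=8 mid=8 ⇒ [3, 4, 3, 4, 4, 4, 6, 4, 8, 5, 4]
8=8: mid=9
5<8: swap(8,9), lo=9 mid=10 ⇒ [3, 4, 3, 4, 4, 4, 6, 4, 5, 8, 4]
4<8: swap(9,10), lo=10 mid=11 ⇒ [3, 4, 3, 4, 4, 4, 6, 4, 5, 4, 8]
done. lo=10 hi=10; data=[3, 4, 3, 4, 4, 4, 6, 4, 5, 4, 8]

(10, 10)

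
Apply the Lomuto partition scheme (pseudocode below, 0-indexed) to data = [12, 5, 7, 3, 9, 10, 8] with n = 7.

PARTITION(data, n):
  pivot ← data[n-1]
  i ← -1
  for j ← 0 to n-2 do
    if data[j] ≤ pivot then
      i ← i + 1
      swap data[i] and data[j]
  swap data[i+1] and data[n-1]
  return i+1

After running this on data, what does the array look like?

pivot = data[6] = 8; i = -1
j=0: data[0]=12 > 8 → no swap
j=1: data[1]=5 ≤ 8 → i=0, swap data[0],data[1] → [5, 12, 7, 3, 9, 10, 8]
j=2: data[2]=7 ≤ 8 → i=1, swap data[1],data[2] → [5, 7, 12, 3, 9, 10, 8]
j=3: data[3]=3 ≤ 8 → i=2, swap data[2],data[3] → [5, 7, 3, 12, 9, 10, 8]
j=4: data[4]=9 > 8 → no swap
j=5: data[5]=10 > 8 → no swap
final swap data[3],data[6] → [5, 7, 3, 8, 9, 10, 12]; return 3

[5, 7, 3, 8, 9, 10, 12]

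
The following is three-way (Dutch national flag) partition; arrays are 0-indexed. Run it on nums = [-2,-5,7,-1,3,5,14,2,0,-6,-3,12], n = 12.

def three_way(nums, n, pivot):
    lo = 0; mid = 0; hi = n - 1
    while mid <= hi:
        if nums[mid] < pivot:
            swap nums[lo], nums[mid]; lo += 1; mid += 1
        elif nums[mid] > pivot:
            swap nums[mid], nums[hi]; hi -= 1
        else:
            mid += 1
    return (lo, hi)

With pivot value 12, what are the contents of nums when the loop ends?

[-2,-5,7,-1,3,5,2,0,-6,-3,12,14]

pivot = 12; lo=0, mid=0, hi=11
nums[mid]=-2<12: swap nums[0],nums[0]; lo=1,mid=1 → [-2,-5,7,-1,3,5,14,2,0,-6,-3,12]
nums[mid]=-5<12: swap nums[1],nums[1]; lo=2,mid=2 → [-2,-5,7,-1,3,5,14,2,0,-6,-3,12]
nums[mid]=7<12: swap nums[2],nums[2]; lo=3,mid=3 → [-2,-5,7,-1,3,5,14,2,0,-6,-3,12]
nums[mid]=-1<12: swap nums[3],nums[3]; lo=4,mid=4 → [-2,-5,7,-1,3,5,14,2,0,-6,-3,12]
nums[mid]=3<12: swap nums[4],nums[4]; lo=5,mid=5 → [-2,-5,7,-1,3,5,14,2,0,-6,-3,12]
nums[mid]=5<12: swap nums[5],nums[5]; lo=6,mid=6 → [-2,-5,7,-1,3,5,14,2,0,-6,-3,12]
nums[mid]=14>12: swap nums[6],nums[11]; hi=10 → [-2,-5,7,-1,3,5,12,2,0,-6,-3,14]
nums[mid]=12=12: mid=7
nums[mid]=2<12: swap nums[6],nums[7]; lo=7,mid=8 → [-2,-5,7,-1,3,5,2,12,0,-6,-3,14]
nums[mid]=0<12: swap nums[7],nums[8]; lo=8,mid=9 → [-2,-5,7,-1,3,5,2,0,12,-6,-3,14]
nums[mid]=-6<12: swap nums[8],nums[9]; lo=9,mid=10 → [-2,-5,7,-1,3,5,2,0,-6,12,-3,14]
nums[mid]=-3<12: swap nums[9],nums[10]; lo=10,mid=11 → [-2,-5,7,-1,3,5,2,0,-6,-3,12,14]
end: lo=10, hi=10; nums = [-2,-5,7,-1,3,5,2,0,-6,-3,12,14]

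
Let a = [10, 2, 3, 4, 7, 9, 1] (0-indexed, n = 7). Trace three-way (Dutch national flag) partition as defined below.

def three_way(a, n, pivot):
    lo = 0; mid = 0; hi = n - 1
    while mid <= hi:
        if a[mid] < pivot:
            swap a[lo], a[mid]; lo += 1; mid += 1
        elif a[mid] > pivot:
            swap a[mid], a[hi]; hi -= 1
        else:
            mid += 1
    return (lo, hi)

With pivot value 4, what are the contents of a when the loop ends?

[1, 2, 3, 4, 9, 7, 10]

pivot = 4; lo=0, mid=0, hi=6
a[mid]=10>4: swap a[0],a[6]; hi=5 → [1, 2, 3, 4, 7, 9, 10]
a[mid]=1<4: swap a[0],a[0]; lo=1,mid=1 → [1, 2, 3, 4, 7, 9, 10]
a[mid]=2<4: swap a[1],a[1]; lo=2,mid=2 → [1, 2, 3, 4, 7, 9, 10]
a[mid]=3<4: swap a[2],a[2]; lo=3,mid=3 → [1, 2, 3, 4, 7, 9, 10]
a[mid]=4=4: mid=4
a[mid]=7>4: swap a[4],a[5]; hi=4 → [1, 2, 3, 4, 9, 7, 10]
a[mid]=9>4: swap a[4],a[4]; hi=3 → [1, 2, 3, 4, 9, 7, 10]
end: lo=3, hi=3; a = [1, 2, 3, 4, 9, 7, 10]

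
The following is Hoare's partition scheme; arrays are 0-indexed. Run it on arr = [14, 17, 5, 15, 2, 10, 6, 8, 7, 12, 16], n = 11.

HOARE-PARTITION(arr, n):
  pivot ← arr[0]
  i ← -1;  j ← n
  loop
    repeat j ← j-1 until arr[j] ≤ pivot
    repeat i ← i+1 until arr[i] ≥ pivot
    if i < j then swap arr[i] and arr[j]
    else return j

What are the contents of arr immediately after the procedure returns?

pivot = arr[0] = 14; i = -1, j = 11
j→9 (arr[9]=12≤14), i→0 (arr[0]=14≥14); i<j, swap → [12, 17, 5, 15, 2, 10, 6, 8, 7, 14, 16]
j→8 (arr[8]=7≤14), i→1 (arr[1]=17≥14); i<j, swap → [12, 7, 5, 15, 2, 10, 6, 8, 17, 14, 16]
j→7 (arr[7]=8≤14), i→3 (arr[3]=15≥14); i<j, swap → [12, 7, 5, 8, 2, 10, 6, 15, 17, 14, 16]
j→6, i→7; i≥j, return j=6. arr = [12, 7, 5, 8, 2, 10, 6, 15, 17, 14, 16]

[12, 7, 5, 8, 2, 10, 6, 15, 17, 14, 16]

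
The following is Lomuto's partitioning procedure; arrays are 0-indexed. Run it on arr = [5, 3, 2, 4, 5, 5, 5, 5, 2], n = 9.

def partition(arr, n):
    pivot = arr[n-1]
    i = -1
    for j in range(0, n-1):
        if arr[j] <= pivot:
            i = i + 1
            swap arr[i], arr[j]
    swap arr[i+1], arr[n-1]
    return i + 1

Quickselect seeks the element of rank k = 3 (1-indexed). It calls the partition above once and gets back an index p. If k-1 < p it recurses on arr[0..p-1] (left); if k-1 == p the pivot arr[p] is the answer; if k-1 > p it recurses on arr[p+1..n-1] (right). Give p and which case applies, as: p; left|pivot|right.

1; right

pivot=2, i=-1
j=0: 5>2, skip
j=1: 3>2, skip
j=2: 2≤2, i=0, swap(0,2) ⇒ [2, 3, 5, 4, 5, 5, 5, 5, 2]
j=3: 4>2, skip
j=4: 5>2, skip
j=5: 5>2, skip
j=6: 5>2, skip
j=7: 5>2, skip
swap(1,8) ⇒ [2, 2, 5, 4, 5, 5, 5, 5, 3]; return 1
p = 1; k-1 = 2 > 1 ⇒ right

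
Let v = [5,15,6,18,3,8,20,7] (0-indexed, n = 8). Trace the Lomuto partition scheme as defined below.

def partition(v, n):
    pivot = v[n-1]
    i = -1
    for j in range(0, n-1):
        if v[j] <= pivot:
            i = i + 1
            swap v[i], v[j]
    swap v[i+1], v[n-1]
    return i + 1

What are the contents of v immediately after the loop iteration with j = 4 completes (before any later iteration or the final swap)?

[5,6,3,18,15,8,20,7]

pivot=7, i=-1
j=0: 5≤7, i=0, swap(0,0) ⇒ [5,15,6,18,3,8,20,7]
j=1: 15>7, skip
j=2: 6≤7, i=1, swap(1,2) ⇒ [5,6,15,18,3,8,20,7]
j=3: 18>7, skip
j=4: 3≤7, i=2, swap(2,4) ⇒ [5,6,3,18,15,8,20,7]
(after j=4) v = [5,6,3,18,15,8,20,7]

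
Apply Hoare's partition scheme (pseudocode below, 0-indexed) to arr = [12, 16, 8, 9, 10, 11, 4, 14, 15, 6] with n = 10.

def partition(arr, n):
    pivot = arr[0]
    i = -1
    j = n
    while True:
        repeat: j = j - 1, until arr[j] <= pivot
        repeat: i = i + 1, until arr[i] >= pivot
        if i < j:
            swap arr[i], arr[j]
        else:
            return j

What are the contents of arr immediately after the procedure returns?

pivot = arr[0] = 12; i = -1, j = 10
j→9 (arr[9]=6≤12), i→0 (arr[0]=12≥12); i<j, swap → [6, 16, 8, 9, 10, 11, 4, 14, 15, 12]
j→6 (arr[6]=4≤12), i→1 (arr[1]=16≥12); i<j, swap → [6, 4, 8, 9, 10, 11, 16, 14, 15, 12]
j→5, i→6; i≥j, return j=5. arr = [6, 4, 8, 9, 10, 11, 16, 14, 15, 12]

[6, 4, 8, 9, 10, 11, 16, 14, 15, 12]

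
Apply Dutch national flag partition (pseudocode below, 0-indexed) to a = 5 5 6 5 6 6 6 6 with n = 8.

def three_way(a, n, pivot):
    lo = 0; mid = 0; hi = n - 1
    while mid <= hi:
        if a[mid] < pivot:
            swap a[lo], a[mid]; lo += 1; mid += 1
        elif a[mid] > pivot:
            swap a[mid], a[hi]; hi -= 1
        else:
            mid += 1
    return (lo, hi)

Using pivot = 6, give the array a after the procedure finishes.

5 5 5 6 6 6 6 6

pivot = 6; lo=0, mid=0, hi=7
a[mid]=5<6: swap a[0],a[0]; lo=1,mid=1 → 5 5 6 5 6 6 6 6
a[mid]=5<6: swap a[1],a[1]; lo=2,mid=2 → 5 5 6 5 6 6 6 6
a[mid]=6=6: mid=3
a[mid]=5<6: swap a[2],a[3]; lo=3,mid=4 → 5 5 5 6 6 6 6 6
a[mid]=6=6: mid=5
a[mid]=6=6: mid=6
a[mid]=6=6: mid=7
a[mid]=6=6: mid=8
end: lo=3, hi=7; a = 5 5 5 6 6 6 6 6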